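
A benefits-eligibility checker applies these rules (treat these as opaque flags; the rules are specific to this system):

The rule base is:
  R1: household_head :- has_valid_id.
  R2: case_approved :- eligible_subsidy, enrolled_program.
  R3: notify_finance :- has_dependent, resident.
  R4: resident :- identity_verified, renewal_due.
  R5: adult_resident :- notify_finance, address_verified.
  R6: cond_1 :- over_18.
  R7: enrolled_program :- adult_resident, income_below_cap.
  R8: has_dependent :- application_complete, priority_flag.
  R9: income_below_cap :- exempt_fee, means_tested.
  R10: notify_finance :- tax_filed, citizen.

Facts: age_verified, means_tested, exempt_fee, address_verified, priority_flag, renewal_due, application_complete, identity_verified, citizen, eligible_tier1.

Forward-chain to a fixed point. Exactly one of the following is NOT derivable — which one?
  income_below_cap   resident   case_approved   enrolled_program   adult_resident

case_approved

Round 1: R4 [resident :- identity_verified, renewal_due.]; R8 [has_dependent :- application_complete, priority_flag.]; R9 [income_below_cap :- exempt_fee, means_tested.]. Adds resident, has_dependent, income_below_cap.
Round 2: R3 [notify_finance :- has_dependent, resident.]. Adds notify_finance.
Round 3: R5 [adult_resident :- notify_finance, address_verified.]. Adds adult_resident.
Round 4: R7 [enrolled_program :- adult_resident, income_below_cap.]. Adds enrolled_program.
Derived: income_below_cap (round 1), adult_resident (round 3), enrolled_program (round 4), resident (round 1). case_approved never appears in any round.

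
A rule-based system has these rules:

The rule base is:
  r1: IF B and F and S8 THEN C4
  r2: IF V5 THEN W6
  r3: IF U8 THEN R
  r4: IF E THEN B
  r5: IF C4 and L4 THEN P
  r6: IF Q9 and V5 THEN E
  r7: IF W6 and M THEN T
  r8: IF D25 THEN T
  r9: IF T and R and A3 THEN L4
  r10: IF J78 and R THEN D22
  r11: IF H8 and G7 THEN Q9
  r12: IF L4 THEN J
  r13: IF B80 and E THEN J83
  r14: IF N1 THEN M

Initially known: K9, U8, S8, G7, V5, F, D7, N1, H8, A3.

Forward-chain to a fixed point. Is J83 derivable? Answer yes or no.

no

Round 1 fires r2, r3, r11, r14, giving W6, R, Q9, M.
Round 2 fires r6, r7, giving E, T.
Round 3 fires r4, r9, giving B, L4.
Round 4 fires r1, r12, giving C4, J.
Round 5 fires r5, giving P.
Fixed point reached. J83 is concluded only by r13; r13 needs B80 (never derived).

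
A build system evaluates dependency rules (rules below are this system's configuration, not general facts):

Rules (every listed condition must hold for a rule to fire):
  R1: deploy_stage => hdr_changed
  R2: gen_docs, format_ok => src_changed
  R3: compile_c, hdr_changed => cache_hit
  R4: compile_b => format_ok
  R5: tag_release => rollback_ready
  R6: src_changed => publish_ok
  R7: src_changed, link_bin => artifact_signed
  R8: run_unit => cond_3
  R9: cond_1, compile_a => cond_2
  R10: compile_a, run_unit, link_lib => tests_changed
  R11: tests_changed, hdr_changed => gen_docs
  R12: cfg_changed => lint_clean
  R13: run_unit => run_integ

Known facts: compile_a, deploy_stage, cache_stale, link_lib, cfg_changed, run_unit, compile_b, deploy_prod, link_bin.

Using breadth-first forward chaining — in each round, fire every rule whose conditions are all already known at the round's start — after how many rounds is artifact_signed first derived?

Round 1 — R1, R4, R8, R10, R12, R13, derive hdr_changed, format_ok, cond_3, tests_changed, lint_clean, run_integ.
Round 2 — R11, derive gen_docs.
Round 3 — R2, derive src_changed.
Round 4 — R6, R7, derive publish_ok, artifact_signed.
artifact_signed first appears in round 4.

4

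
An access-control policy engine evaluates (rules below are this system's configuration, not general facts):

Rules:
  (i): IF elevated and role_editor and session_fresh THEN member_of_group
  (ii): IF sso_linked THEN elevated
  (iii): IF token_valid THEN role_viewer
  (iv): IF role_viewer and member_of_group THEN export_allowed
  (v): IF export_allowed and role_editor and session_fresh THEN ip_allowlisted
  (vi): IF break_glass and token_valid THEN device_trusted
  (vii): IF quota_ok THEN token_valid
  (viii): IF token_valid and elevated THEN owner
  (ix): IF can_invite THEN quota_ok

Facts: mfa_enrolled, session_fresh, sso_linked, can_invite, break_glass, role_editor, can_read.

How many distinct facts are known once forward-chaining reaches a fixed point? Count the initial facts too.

16

Round 1 — (ii), (ix), derive elevated, quota_ok.
Round 2 — (i), (vii), derive member_of_group, token_valid.
Round 3 — (iii), (vi), (viii), derive role_viewer, device_trusted, owner.
Round 4 — (iv), derive export_allowed.
Round 5 — (v), derive ip_allowlisted.
Closure: {break_glass, can_invite, can_read, device_trusted, elevated, export_allowed, ip_allowlisted, member_of_group, mfa_enrolled, owner, quota_ok, role_editor, role_viewer, session_fresh, sso_linked, token_valid} — 16 facts.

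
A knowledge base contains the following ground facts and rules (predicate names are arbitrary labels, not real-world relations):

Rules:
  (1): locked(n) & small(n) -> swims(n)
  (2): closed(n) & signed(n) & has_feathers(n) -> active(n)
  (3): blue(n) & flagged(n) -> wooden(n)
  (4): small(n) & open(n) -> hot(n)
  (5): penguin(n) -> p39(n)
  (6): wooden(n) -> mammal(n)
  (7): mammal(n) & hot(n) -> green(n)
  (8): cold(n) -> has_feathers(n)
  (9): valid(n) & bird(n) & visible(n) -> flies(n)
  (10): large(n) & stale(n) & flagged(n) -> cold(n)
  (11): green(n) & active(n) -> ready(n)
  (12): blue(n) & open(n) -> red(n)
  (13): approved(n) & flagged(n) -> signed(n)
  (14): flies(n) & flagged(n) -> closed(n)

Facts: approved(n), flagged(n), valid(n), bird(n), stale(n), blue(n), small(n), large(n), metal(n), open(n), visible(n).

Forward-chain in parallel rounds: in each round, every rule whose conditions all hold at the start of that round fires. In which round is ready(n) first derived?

[1] (3) [blue(n) & flagged(n) -> wooden(n)]; (4) [small(n) & open(n) -> hot(n)]; (9) [valid(n) & bird(n) & visible(n) -> flies(n)]; (10) [large(n) & stale(n) & flagged(n) -> cold(n)]; (12) [blue(n) & open(n) -> red(n)]; (13) [approved(n) & flagged(n) -> signed(n)]. ⇒ new: wooden(n), hot(n), flies(n), cold(n), red(n), signed(n).
[2] (6) [wooden(n) -> mammal(n)]; (8) [cold(n) -> has_feathers(n)]; (14) [flies(n) & flagged(n) -> closed(n)]. ⇒ new: mammal(n), has_feathers(n), closed(n).
[3] (2) [closed(n) & signed(n) & has_feathers(n) -> active(n)]; (7) [mammal(n) & hot(n) -> green(n)]. ⇒ new: active(n), green(n).
[4] (11) [green(n) & active(n) -> ready(n)]. ⇒ new: ready(n).
ready(n) first appears in round 4.

4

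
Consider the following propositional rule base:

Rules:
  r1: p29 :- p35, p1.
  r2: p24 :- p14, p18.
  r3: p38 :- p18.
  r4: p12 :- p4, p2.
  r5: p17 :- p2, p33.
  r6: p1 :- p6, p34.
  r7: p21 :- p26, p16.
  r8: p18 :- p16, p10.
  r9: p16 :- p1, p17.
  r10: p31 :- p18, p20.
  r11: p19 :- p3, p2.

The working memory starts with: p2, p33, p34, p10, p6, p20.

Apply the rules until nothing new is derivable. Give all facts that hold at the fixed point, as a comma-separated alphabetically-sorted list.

Round 1 fires r5, r6, giving p17, p1.
Round 2 fires r9, giving p16.
Round 3 fires r8, giving p18.
Round 4 fires r3, r10, giving p38, p31.

p1, p10, p16, p17, p18, p2, p20, p31, p33, p34, p38, p6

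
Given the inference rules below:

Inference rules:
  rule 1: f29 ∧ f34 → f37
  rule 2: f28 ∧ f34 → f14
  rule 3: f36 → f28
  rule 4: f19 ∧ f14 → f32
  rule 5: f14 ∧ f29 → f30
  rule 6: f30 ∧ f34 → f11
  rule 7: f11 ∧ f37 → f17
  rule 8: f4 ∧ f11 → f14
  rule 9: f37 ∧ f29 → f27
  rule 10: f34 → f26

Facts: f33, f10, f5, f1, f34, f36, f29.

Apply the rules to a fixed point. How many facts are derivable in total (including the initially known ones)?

Round 1: rule 1 [f29 ∧ f34 → f37]; rule 3 [f36 → f28]; rule 10 [f34 → f26]. New: f37, f28, f26.
Round 2: rule 2 [f28 ∧ f34 → f14]; rule 9 [f37 ∧ f29 → f27]. New: f14, f27.
Round 3: rule 5 [f14 ∧ f29 → f30]. New: f30.
Round 4: rule 6 [f30 ∧ f34 → f11]. New: f11.
Round 5: rule 7 [f11 ∧ f37 → f17]. New: f17.
Closure: {f1, f10, f11, f14, f17, f26, f27, f28, f29, f30, f33, f34, f36, f37, f5} — 15 facts.

15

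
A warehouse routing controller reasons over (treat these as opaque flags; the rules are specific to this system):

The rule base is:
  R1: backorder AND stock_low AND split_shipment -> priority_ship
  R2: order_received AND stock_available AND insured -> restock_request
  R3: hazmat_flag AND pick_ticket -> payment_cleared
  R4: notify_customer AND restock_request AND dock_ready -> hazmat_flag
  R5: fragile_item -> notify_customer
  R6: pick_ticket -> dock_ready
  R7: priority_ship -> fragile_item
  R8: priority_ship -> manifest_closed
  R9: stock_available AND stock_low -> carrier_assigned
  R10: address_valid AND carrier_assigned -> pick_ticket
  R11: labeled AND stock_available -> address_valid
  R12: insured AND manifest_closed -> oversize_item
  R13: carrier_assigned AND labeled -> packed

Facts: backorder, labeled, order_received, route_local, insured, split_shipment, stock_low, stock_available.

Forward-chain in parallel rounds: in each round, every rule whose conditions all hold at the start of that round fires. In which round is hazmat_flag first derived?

Round 1 fires R1, R2, R9, R11, giving priority_ship, restock_request, carrier_assigned, address_valid.
Round 2 fires R7, R8, R10, R13, giving fragile_item, manifest_closed, pick_ticket, packed.
Round 3 fires R5, R6, R12, giving notify_customer, dock_ready, oversize_item.
Round 4 fires R4, giving hazmat_flag.
hazmat_flag first appears in round 4.

4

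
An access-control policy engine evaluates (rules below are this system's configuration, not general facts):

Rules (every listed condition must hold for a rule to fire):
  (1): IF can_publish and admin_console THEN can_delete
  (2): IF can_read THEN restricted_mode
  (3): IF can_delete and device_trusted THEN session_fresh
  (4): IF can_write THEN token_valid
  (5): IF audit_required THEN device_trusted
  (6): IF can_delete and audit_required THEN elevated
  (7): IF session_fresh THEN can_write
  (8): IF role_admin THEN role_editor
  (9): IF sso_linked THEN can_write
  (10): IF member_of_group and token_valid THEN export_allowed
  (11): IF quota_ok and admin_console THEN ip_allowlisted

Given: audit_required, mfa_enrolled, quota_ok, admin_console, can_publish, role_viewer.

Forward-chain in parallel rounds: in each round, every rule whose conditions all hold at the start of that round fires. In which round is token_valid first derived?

Round 1 fires (1), (5), (11), giving can_delete, device_trusted, ip_allowlisted.
Round 2 fires (3), (6), giving session_fresh, elevated.
Round 3 fires (7), giving can_write.
Round 4 fires (4), giving token_valid.
token_valid first appears in round 4.

4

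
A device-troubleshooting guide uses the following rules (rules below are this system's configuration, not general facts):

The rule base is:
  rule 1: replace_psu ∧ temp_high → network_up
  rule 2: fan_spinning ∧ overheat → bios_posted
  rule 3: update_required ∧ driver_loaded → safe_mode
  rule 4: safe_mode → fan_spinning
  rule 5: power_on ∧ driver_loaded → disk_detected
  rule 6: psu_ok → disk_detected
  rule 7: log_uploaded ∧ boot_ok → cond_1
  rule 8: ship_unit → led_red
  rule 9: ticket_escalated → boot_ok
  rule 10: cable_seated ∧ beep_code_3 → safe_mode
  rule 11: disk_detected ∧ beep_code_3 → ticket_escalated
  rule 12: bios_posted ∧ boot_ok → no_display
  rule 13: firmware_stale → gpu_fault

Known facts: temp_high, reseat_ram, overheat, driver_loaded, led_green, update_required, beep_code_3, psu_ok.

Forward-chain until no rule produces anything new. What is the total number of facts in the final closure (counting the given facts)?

Round 1: rule 3 [update_required ∧ driver_loaded → safe_mode]; rule 6 [psu_ok → disk_detected]. Adds safe_mode, disk_detected.
Round 2: rule 4 [safe_mode → fan_spinning]; rule 11 [disk_detected ∧ beep_code_3 → ticket_escalated]. Adds fan_spinning, ticket_escalated.
Round 3: rule 2 [fan_spinning ∧ overheat → bios_posted]; rule 9 [ticket_escalated → boot_ok]. Adds bios_posted, boot_ok.
Round 4: rule 12 [bios_posted ∧ boot_ok → no_display]. Adds no_display.
Closure: {beep_code_3, bios_posted, boot_ok, disk_detected, driver_loaded, fan_spinning, led_green, no_display, overheat, psu_ok, reseat_ram, safe_mode, temp_high, ticket_escalated, update_required} — 15 facts.

15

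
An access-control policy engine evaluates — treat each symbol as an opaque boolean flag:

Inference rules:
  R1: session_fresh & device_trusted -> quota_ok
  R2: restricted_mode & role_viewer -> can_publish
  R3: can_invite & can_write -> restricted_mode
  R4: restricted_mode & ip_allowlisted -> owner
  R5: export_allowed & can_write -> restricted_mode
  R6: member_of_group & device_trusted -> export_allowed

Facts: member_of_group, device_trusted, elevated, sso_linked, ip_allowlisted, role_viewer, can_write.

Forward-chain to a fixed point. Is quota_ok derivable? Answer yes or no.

[1] R6 [member_of_group & device_trusted -> export_allowed]. ⇒ new: export_allowed.
[2] R5 [export_allowed & can_write -> restricted_mode]. ⇒ new: restricted_mode.
[3] R2 [restricted_mode & role_viewer -> can_publish]; R4 [restricted_mode & ip_allowlisted -> owner]. ⇒ new: can_publish, owner.
Fixed point reached. quota_ok is concluded only by R1; R1 needs session_fresh (never derived).

no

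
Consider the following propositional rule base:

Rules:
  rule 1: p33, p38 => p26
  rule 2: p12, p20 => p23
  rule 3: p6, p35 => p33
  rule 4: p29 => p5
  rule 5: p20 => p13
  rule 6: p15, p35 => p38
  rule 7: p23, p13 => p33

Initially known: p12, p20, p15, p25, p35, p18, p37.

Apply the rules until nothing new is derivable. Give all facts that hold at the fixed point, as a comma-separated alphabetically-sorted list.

p12, p13, p15, p18, p20, p23, p25, p26, p33, p35, p37, p38

[1] rule 2 [p12, p20 => p23]; rule 5 [p20 => p13]; rule 6 [p15, p35 => p38]. ⇒ new: p23, p13, p38.
[2] rule 7 [p23, p13 => p33]. ⇒ new: p33.
[3] rule 1 [p33, p38 => p26]. ⇒ new: p26.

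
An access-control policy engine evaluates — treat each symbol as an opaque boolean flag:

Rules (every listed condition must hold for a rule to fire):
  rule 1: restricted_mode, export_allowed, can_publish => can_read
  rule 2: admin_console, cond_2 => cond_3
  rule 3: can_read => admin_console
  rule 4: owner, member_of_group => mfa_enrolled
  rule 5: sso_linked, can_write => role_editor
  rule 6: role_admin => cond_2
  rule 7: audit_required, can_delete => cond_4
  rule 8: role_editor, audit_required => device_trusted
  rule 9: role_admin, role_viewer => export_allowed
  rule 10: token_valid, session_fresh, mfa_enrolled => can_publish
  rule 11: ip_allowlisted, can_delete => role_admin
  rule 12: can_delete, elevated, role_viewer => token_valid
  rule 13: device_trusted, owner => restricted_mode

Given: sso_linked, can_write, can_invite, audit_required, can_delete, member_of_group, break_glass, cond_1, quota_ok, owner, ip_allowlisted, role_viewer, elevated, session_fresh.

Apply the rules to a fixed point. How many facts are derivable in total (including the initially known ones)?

Round 1: rule 4 [owner, member_of_group => mfa_enrolled]; rule 5 [sso_linked, can_write => role_editor]; rule 7 [audit_required, can_delete => cond_4]; rule 11 [ip_allowlisted, can_delete => role_admin]; rule 12 [can_delete, elevated, role_viewer => token_valid]. Adds mfa_enrolled, role_editor, cond_4, role_admin, token_valid.
Round 2: rule 6 [role_admin => cond_2]; rule 8 [role_editor, audit_required => device_trusted]; rule 9 [role_admin, role_viewer => export_allowed]; rule 10 [token_valid, session_fresh, mfa_enrolled => can_publish]. Adds cond_2, device_trusted, export_allowed, can_publish.
Round 3: rule 13 [device_trusted, owner => restricted_mode]. Adds restricted_mode.
Round 4: rule 1 [restricted_mode, export_allowed, can_publish => can_read]. Adds can_read.
Round 5: rule 3 [can_read => admin_console]. Adds admin_console.
Round 6: rule 2 [admin_console, cond_2 => cond_3]. Adds cond_3.
Closure: {admin_console, audit_required, break_glass, can_delete, can_invite, can_publish, can_read, can_write, cond_1, cond_2, cond_3, cond_4, device_trusted, elevated, export_allowed, ip_allowlisted, member_of_group, mfa_enrolled, owner, quota_ok, restricted_mode, role_admin, role_editor, role_viewer, session_fresh, sso_linked, token_valid} — 27 facts.

27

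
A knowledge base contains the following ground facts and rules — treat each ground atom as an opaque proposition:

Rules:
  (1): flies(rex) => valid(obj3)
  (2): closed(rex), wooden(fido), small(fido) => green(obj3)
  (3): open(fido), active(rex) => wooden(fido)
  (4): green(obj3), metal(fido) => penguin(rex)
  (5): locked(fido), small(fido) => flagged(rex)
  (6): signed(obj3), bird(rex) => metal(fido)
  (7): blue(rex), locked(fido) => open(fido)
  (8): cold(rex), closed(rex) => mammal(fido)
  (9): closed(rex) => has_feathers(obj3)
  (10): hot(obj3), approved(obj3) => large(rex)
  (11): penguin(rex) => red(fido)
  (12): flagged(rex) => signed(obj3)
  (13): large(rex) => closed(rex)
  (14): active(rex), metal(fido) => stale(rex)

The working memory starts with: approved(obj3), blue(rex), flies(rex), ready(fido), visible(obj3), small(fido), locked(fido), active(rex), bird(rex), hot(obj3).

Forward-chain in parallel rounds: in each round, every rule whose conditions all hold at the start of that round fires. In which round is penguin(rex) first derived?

4

[1] (1) [flies(rex) => valid(obj3)]; (5) [locked(fido), small(fido) => flagged(rex)]; (7) [blue(rex), locked(fido) => open(fido)]; (10) [hot(obj3), approved(obj3) => large(rex)]. ⇒ new: valid(obj3), flagged(rex), open(fido), large(rex).
[2] (3) [open(fido), active(rex) => wooden(fido)]; (12) [flagged(rex) => signed(obj3)]; (13) [large(rex) => closed(rex)]. ⇒ new: wooden(fido), signed(obj3), closed(rex).
[3] (2) [closed(rex), wooden(fido), small(fido) => green(obj3)]; (6) [signed(obj3), bird(rex) => metal(fido)]; (9) [closed(rex) => has_feathers(obj3)]. ⇒ new: green(obj3), metal(fido), has_feathers(obj3).
[4] (4) [green(obj3), metal(fido) => penguin(rex)]; (14) [active(rex), metal(fido) => stale(rex)]. ⇒ new: penguin(rex), stale(rex).
penguin(rex) first appears in round 4.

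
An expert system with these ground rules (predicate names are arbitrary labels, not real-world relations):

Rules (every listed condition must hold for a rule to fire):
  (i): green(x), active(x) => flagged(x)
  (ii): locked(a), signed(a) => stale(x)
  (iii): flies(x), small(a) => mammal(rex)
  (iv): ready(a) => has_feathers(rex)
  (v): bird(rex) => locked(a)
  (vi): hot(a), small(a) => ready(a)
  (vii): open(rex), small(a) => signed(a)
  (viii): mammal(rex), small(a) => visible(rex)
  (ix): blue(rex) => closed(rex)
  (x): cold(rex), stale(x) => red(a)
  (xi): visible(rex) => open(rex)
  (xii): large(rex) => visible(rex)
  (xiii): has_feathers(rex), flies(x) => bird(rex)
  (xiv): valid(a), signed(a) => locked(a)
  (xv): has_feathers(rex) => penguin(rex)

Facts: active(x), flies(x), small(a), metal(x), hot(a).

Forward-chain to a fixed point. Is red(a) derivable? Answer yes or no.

Round 1 — (iii), (vi), derive mammal(rex), ready(a).
Round 2 — (iv), (viii), derive has_feathers(rex), visible(rex).
Round 3 — (xi), (xiii), (xv), derive open(rex), bird(rex), penguin(rex).
Round 4 — (v), (vii), derive locked(a), signed(a).
Round 5 — (ii), derive stale(x).
Fixed point reached. red(a) is concluded only by (x); (x) needs cold(rex) (never derived).

no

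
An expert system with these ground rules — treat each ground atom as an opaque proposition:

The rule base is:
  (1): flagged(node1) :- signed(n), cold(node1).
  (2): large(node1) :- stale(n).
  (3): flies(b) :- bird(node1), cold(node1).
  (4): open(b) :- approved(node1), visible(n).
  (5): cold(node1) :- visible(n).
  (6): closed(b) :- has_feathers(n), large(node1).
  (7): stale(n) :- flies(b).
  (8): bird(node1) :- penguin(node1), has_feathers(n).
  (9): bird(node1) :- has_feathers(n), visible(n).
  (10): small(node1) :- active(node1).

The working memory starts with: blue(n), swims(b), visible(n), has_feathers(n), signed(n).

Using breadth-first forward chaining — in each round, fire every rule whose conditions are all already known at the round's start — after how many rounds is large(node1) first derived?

Round 1 fires (5), (9), giving cold(node1), bird(node1).
Round 2 fires (1), (3), giving flagged(node1), flies(b).
Round 3 fires (7), giving stale(n).
Round 4 fires (2), giving large(node1).
large(node1) first appears in round 4.

4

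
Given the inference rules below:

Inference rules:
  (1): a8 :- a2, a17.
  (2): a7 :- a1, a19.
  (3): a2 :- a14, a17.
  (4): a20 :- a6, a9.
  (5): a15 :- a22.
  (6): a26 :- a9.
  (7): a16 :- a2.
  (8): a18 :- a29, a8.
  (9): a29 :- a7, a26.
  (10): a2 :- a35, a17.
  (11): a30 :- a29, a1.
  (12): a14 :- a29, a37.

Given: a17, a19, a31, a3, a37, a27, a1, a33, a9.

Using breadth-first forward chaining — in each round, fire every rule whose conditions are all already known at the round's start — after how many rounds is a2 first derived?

4

[1] (2) [a7 :- a1, a19.]; (6) [a26 :- a9.]. ⇒ new: a7, a26.
[2] (9) [a29 :- a7, a26.]. ⇒ new: a29.
[3] (11) [a30 :- a29, a1.]; (12) [a14 :- a29, a37.]. ⇒ new: a30, a14.
[4] (3) [a2 :- a14, a17.]. ⇒ new: a2.
a2 first appears in round 4.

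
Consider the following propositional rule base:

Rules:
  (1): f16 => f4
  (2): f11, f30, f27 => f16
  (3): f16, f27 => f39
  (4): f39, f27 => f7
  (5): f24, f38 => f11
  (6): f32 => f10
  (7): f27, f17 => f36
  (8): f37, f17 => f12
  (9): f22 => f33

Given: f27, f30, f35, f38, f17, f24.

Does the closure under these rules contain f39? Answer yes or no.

Round 1: (5) [f24, f38 => f11]; (7) [f27, f17 => f36]. Adds f11, f36.
Round 2: (2) [f11, f30, f27 => f16]. Adds f16.
Round 3: (1) [f16 => f4]; (3) [f16, f27 => f39]. Adds f4, f39.
Round 4: (4) [f39, f27 => f7]. Adds f7.
f39 appears in round 3, so it is derivable.

yes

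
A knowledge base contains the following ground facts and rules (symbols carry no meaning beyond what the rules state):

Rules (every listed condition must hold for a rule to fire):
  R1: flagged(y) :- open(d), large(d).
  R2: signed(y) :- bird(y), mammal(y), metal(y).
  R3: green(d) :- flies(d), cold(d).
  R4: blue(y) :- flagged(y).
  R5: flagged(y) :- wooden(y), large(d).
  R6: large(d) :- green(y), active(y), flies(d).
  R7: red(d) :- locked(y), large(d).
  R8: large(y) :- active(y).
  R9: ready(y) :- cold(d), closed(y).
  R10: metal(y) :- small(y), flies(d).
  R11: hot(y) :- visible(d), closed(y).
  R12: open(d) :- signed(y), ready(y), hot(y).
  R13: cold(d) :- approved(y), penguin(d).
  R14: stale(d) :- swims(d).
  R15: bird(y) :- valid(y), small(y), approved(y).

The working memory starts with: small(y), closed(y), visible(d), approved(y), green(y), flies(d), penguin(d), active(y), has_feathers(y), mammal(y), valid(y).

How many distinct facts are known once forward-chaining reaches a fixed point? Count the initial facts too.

Round 1: R6 [large(d) :- green(y), active(y), flies(d).]; R8 [large(y) :- active(y).]; R10 [metal(y) :- small(y), flies(d).]; R11 [hot(y) :- visible(d), closed(y).]; R13 [cold(d) :- approved(y), penguin(d).]; R15 [bird(y) :- valid(y), small(y), approved(y).]. Adds large(d), large(y), metal(y), hot(y), cold(d), bird(y).
Round 2: R2 [signed(y) :- bird(y), mammal(y), metal(y).]; R3 [green(d) :- flies(d), cold(d).]; R9 [ready(y) :- cold(d), closed(y).]. Adds signed(y), green(d), ready(y).
Round 3: R12 [open(d) :- signed(y), ready(y), hot(y).]. Adds open(d).
Round 4: R1 [flagged(y) :- open(d), large(d).]. Adds flagged(y).
Round 5: R4 [blue(y) :- flagged(y).]. Adds blue(y).
Closure: {active(y), approved(y), bird(y), blue(y), closed(y), cold(d), flagged(y), flies(d), green(d), green(y), has_feathers(y), hot(y), large(d), large(y), mammal(y), metal(y), open(d), penguin(d), ready(y), signed(y), small(y), valid(y), visible(d)} — 23 facts.

23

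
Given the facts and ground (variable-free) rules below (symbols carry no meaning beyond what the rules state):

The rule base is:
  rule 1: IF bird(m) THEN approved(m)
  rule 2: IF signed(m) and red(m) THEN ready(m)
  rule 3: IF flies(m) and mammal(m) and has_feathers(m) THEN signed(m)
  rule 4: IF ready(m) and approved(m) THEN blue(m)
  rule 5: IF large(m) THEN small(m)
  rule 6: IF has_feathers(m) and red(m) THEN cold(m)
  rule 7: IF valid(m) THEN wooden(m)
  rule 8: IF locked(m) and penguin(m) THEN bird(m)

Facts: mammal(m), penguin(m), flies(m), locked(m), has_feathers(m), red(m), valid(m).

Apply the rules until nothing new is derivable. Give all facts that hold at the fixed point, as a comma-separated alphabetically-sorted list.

Round 1: rule 3 [IF flies(m) and mammal(m) and has_feathers(m) THEN signed(m)]; rule 6 [IF has_feathers(m) and red(m) THEN cold(m)]; rule 7 [IF valid(m) THEN wooden(m)]; rule 8 [IF locked(m) and penguin(m) THEN bird(m)]. Adds signed(m), cold(m), wooden(m), bird(m).
Round 2: rule 1 [IF bird(m) THEN approved(m)]; rule 2 [IF signed(m) and red(m) THEN ready(m)]. Adds approved(m), ready(m).
Round 3: rule 4 [IF ready(m) and approved(m) THEN blue(m)]. Adds blue(m).

approved(m), bird(m), blue(m), cold(m), flies(m), has_feathers(m), locked(m), mammal(m), penguin(m), ready(m), red(m), signed(m), valid(m), wooden(m)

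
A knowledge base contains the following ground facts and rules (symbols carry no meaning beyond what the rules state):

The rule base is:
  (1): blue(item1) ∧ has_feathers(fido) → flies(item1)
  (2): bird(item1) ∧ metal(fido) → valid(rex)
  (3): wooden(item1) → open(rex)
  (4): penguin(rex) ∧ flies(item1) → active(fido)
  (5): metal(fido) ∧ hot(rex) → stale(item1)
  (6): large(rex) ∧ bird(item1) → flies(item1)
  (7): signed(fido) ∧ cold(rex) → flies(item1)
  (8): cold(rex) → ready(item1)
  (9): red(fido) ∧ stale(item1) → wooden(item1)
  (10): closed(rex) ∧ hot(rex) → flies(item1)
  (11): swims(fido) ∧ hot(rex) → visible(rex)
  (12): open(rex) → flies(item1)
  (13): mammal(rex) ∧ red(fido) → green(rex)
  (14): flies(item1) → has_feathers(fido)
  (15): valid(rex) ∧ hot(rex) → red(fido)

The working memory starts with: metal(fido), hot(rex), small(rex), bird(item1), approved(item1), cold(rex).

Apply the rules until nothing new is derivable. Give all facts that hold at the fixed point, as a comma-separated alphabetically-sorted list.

approved(item1), bird(item1), cold(rex), flies(item1), has_feathers(fido), hot(rex), metal(fido), open(rex), ready(item1), red(fido), small(rex), stale(item1), valid(rex), wooden(item1)

[1] (2) [bird(item1) ∧ metal(fido) → valid(rex)]; (5) [metal(fido) ∧ hot(rex) → stale(item1)]; (8) [cold(rex) → ready(item1)]. ⇒ new: valid(rex), stale(item1), ready(item1).
[2] (15) [valid(rex) ∧ hot(rex) → red(fido)]. ⇒ new: red(fido).
[3] (9) [red(fido) ∧ stale(item1) → wooden(item1)]. ⇒ new: wooden(item1).
[4] (3) [wooden(item1) → open(rex)]. ⇒ new: open(rex).
[5] (12) [open(rex) → flies(item1)]. ⇒ new: flies(item1).
[6] (14) [flies(item1) → has_feathers(fido)]. ⇒ new: has_feathers(fido).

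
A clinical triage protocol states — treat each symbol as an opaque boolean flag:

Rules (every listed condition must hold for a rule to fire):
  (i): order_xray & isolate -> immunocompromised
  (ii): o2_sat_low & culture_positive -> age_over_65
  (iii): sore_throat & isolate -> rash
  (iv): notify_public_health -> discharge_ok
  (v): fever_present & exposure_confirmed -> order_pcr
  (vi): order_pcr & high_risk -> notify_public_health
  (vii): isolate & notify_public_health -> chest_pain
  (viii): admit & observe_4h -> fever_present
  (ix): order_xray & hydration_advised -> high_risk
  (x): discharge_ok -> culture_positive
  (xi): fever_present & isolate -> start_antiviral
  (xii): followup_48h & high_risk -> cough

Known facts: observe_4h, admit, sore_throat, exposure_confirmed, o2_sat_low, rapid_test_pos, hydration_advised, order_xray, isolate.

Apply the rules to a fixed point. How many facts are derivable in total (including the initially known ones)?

[1] (i) [order_xray & isolate -> immunocompromised]; (iii) [sore_throat & isolate -> rash]; (viii) [admit & observe_4h -> fever_present]; (ix) [order_xray & hydration_advised -> high_risk]. ⇒ new: immunocompromised, rash, fever_present, high_risk.
[2] (v) [fever_present & exposure_confirmed -> order_pcr]; (xi) [fever_present & isolate -> start_antiviral]. ⇒ new: order_pcr, start_antiviral.
[3] (vi) [order_pcr & high_risk -> notify_public_health]. ⇒ new: notify_public_health.
[4] (iv) [notify_public_health -> discharge_ok]; (vii) [isolate & notify_public_health -> chest_pain]. ⇒ new: discharge_ok, chest_pain.
[5] (x) [discharge_ok -> culture_positive]. ⇒ new: culture_positive.
[6] (ii) [o2_sat_low & culture_positive -> age_over_65]. ⇒ new: age_over_65.
Closure: {admit, age_over_65, chest_pain, culture_positive, discharge_ok, exposure_confirmed, fever_present, high_risk, hydration_advised, immunocompromised, isolate, notify_public_health, o2_sat_low, observe_4h, order_pcr, order_xray, rapid_test_pos, rash, sore_throat, start_antiviral} — 20 facts.

20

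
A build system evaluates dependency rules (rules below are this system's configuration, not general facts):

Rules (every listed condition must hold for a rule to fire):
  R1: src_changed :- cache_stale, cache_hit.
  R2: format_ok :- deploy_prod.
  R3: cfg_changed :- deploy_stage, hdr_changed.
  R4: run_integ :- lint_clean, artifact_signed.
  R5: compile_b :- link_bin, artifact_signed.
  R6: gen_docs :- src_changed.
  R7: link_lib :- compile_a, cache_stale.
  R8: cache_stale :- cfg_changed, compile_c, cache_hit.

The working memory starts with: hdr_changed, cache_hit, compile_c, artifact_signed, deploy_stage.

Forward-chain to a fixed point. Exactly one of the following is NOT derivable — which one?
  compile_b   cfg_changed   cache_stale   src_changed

Round 1: R3 [cfg_changed :- deploy_stage, hdr_changed.]. Adds cfg_changed.
Round 2: R8 [cache_stale :- cfg_changed, compile_c, cache_hit.]. Adds cache_stale.
Round 3: R1 [src_changed :- cache_stale, cache_hit.]. Adds src_changed.
Round 4: R6 [gen_docs :- src_changed.]. Adds gen_docs.
Derived: cfg_changed (round 1), cache_stale (round 2), src_changed (round 3). compile_b never appears in any round.

compile_b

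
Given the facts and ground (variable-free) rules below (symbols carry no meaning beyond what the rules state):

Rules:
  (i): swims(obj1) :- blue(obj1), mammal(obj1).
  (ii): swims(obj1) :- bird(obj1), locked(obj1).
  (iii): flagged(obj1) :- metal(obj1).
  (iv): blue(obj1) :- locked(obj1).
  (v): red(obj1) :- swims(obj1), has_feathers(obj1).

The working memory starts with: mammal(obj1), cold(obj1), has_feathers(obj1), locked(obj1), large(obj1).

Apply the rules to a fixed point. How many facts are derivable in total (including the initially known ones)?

Round 1: (iv) [blue(obj1) :- locked(obj1).]. New: blue(obj1).
Round 2: (i) [swims(obj1) :- blue(obj1), mammal(obj1).]. New: swims(obj1).
Round 3: (v) [red(obj1) :- swims(obj1), has_feathers(obj1).]. New: red(obj1).
Closure: {blue(obj1), cold(obj1), has_feathers(obj1), large(obj1), locked(obj1), mammal(obj1), red(obj1), swims(obj1)} — 8 facts.

8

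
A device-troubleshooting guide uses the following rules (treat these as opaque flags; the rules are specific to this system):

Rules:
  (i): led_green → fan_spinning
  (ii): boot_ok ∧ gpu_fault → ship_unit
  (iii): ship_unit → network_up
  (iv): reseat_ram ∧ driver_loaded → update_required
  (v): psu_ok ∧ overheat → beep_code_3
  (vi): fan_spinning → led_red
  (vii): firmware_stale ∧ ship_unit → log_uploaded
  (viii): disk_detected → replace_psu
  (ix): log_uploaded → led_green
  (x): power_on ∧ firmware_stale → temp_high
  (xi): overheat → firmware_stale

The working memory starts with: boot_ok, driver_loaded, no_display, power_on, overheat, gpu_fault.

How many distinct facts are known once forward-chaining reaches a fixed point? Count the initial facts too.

14

[1] (ii) [boot_ok ∧ gpu_fault → ship_unit]; (xi) [overheat → firmware_stale]. ⇒ new: ship_unit, firmware_stale.
[2] (iii) [ship_unit → network_up]; (vii) [firmware_stale ∧ ship_unit → log_uploaded]; (x) [power_on ∧ firmware_stale → temp_high]. ⇒ new: network_up, log_uploaded, temp_high.
[3] (ix) [log_uploaded → led_green]. ⇒ new: led_green.
[4] (i) [led_green → fan_spinning]. ⇒ new: fan_spinning.
[5] (vi) [fan_spinning → led_red]. ⇒ new: led_red.
Closure: {boot_ok, driver_loaded, fan_spinning, firmware_stale, gpu_fault, led_green, led_red, log_uploaded, network_up, no_display, overheat, power_on, ship_unit, temp_high} — 14 facts.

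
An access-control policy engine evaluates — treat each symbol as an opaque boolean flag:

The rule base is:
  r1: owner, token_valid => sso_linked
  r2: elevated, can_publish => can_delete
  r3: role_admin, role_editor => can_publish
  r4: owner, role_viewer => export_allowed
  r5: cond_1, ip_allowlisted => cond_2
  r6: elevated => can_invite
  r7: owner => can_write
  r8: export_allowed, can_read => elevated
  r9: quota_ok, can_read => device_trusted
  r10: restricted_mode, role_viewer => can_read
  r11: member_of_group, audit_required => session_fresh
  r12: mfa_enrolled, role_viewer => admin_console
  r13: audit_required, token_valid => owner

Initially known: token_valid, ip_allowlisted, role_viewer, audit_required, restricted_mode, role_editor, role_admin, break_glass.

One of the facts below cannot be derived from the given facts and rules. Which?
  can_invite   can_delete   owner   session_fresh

session_fresh

Round 1 fires r3, r10, r13, giving can_publish, can_read, owner.
Round 2 fires r1, r4, r7, giving sso_linked, export_allowed, can_write.
Round 3 fires r8, giving elevated.
Round 4 fires r2, r6, giving can_delete, can_invite.
Derived: can_delete (round 4), can_invite (round 4), owner (round 1). session_fresh never appears in any round.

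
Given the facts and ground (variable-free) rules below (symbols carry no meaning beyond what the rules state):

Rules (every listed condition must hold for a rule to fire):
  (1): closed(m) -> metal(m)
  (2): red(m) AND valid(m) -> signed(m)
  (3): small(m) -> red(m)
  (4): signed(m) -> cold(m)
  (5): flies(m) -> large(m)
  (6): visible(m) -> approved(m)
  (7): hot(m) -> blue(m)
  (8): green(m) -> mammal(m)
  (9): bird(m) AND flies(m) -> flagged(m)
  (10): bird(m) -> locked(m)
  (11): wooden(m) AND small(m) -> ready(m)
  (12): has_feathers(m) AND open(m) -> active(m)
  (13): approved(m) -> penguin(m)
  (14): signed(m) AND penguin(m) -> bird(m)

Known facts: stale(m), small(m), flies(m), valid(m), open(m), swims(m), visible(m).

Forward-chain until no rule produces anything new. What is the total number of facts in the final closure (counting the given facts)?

Round 1 fires (3), (5), (6), giving red(m), large(m), approved(m).
Round 2 fires (2), (13), giving signed(m), penguin(m).
Round 3 fires (4), (14), giving cold(m), bird(m).
Round 4 fires (9), (10), giving flagged(m), locked(m).
Closure: {approved(m), bird(m), cold(m), flagged(m), flies(m), large(m), locked(m), open(m), penguin(m), red(m), signed(m), small(m), stale(m), swims(m), valid(m), visible(m)} — 16 facts.

16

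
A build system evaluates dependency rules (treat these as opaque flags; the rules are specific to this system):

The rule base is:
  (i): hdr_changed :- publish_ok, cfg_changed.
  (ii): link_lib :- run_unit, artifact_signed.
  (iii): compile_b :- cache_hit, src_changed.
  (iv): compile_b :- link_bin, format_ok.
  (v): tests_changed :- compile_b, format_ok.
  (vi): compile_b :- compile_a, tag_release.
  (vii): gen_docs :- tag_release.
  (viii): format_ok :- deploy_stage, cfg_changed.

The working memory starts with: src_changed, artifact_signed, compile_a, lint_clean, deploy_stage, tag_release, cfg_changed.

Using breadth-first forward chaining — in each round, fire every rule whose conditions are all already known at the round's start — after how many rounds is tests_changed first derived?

2

[1] (vi) [compile_b :- compile_a, tag_release.]; (vii) [gen_docs :- tag_release.]; (viii) [format_ok :- deploy_stage, cfg_changed.]. ⇒ new: compile_b, gen_docs, format_ok.
[2] (v) [tests_changed :- compile_b, format_ok.]. ⇒ new: tests_changed.
tests_changed first appears in round 2.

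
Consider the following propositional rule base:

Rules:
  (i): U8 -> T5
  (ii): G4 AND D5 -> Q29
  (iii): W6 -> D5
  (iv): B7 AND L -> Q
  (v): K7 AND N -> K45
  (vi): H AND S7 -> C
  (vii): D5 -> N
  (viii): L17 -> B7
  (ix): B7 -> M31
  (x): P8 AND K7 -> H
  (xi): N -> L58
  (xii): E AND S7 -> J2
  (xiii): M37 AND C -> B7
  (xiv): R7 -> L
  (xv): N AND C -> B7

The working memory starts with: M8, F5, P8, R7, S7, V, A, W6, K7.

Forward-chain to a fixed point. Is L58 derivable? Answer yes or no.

yes

Round 1 fires (iii), (x), (xiv), giving D5, H, L.
Round 2 fires (vi), (vii), giving C, N.
Round 3 fires (v), (xi), (xv), giving K45, L58, B7.
Round 4 fires (iv), (ix), giving Q, M31.
L58 appears in round 3, so it is derivable.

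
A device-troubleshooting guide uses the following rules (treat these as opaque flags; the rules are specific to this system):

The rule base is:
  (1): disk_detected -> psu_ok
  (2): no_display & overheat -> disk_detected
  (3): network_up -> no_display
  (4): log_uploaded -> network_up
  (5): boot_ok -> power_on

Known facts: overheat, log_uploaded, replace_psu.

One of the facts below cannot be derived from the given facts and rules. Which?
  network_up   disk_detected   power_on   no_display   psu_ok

Round 1 fires (4), giving network_up.
Round 2 fires (3), giving no_display.
Round 3 fires (2), giving disk_detected.
Round 4 fires (1), giving psu_ok.
Derived: psu_ok (round 4), network_up (round 1), no_display (round 2), disk_detected (round 3). power_on never appears in any round.

power_on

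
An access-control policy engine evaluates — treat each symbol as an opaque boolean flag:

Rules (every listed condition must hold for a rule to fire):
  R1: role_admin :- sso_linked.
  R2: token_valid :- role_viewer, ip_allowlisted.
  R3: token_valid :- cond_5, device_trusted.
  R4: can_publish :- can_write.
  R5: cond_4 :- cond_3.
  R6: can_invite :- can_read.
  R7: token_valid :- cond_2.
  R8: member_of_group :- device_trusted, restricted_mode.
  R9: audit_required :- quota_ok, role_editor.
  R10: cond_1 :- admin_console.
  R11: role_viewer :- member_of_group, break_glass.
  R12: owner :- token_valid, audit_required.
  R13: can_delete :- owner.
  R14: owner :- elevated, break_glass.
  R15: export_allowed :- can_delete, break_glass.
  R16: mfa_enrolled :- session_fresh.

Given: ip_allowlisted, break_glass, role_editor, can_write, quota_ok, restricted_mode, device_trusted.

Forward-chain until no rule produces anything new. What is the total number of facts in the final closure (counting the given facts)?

Round 1: R4 [can_publish :- can_write.]; R8 [member_of_group :- device_trusted, restricted_mode.]; R9 [audit_required :- quota_ok, role_editor.]. New: can_publish, member_of_group, audit_required.
Round 2: R11 [role_viewer :- member_of_group, break_glass.]. New: role_viewer.
Round 3: R2 [token_valid :- role_viewer, ip_allowlisted.]. New: token_valid.
Round 4: R12 [owner :- token_valid, audit_required.]. New: owner.
Round 5: R13 [can_delete :- owner.]. New: can_delete.
Round 6: R15 [export_allowed :- can_delete, break_glass.]. New: export_allowed.
Closure: {audit_required, break_glass, can_delete, can_publish, can_write, device_trusted, export_allowed, ip_allowlisted, member_of_group, owner, quota_ok, restricted_mode, role_editor, role_viewer, token_valid} — 15 facts.

15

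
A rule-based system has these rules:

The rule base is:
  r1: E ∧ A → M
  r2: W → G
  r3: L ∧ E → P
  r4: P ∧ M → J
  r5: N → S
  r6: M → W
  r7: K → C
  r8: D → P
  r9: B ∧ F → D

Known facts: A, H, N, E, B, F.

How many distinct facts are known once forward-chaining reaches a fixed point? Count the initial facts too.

Round 1 — r1, r5, r9, derive M, S, D.
Round 2 — r6, r8, derive W, P.
Round 3 — r2, r4, derive G, J.
Closure: {A, B, D, E, F, G, H, J, M, N, P, S, W} — 13 facts.

13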